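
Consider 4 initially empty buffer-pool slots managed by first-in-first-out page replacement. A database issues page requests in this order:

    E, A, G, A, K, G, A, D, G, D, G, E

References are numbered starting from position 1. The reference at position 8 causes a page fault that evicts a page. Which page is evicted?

pos 1: E → fault, frames {E}
pos 2: A → fault, frames {E,A}
pos 3: G → fault, frames {E,A,G}
pos 4: A → hit
pos 5: K → fault, frames {E,A,G,K}
pos 6: G → hit
pos 7: A → hit
pos 8: D → fault, evict E, frames {A,G,K,D}
At position 8, page E is evicted.

E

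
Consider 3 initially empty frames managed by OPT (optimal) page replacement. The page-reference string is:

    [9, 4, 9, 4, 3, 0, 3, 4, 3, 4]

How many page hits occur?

6

9: miss, frames [9]
4: miss, frames [9, 4]
9: hit
4: hit
3: miss, frames [9, 4, 3]
0: miss, evict 9, frames [4, 3, 0]
3: hit
4: hit
3: hit
4: hit
Hits: 6.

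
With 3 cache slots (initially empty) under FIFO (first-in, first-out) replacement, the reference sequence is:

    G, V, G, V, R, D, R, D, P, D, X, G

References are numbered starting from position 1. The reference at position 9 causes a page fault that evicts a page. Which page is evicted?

pos 1: G → miss, frames (G)
pos 2: V → miss, frames (G V)
pos 3: G → hit
pos 4: V → hit
pos 5: R → miss, frames (G V R)
pos 6: D → miss, evict G, frames (V R D)
pos 7: R → hit
pos 8: D → hit
pos 9: P → miss, evict V, frames (R D P)
At position 9, page V is evicted.

V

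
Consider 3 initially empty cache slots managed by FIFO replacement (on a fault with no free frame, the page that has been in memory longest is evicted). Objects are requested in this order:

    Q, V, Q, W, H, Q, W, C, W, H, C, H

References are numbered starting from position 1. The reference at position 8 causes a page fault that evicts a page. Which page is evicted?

pos 1: Q -> miss, frames {Q}
pos 2: V -> miss, frames {Q,V}
pos 3: Q -> hit
pos 4: W -> miss, frames {Q,V,W}
pos 5: H -> miss, evict Q, frames {V,W,H}
pos 6: Q -> miss, evict V, frames {W,H,Q}
pos 7: W -> hit
pos 8: C -> miss, evict W, frames {H,Q,C}
At position 8, page W is evicted.

W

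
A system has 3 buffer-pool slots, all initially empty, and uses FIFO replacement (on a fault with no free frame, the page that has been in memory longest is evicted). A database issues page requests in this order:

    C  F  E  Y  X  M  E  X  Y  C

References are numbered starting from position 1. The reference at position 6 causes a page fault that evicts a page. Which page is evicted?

pos 1: C → fault, frames (C)
pos 2: F → fault, frames (C F)
pos 3: E → fault, frames (C F E)
pos 4: Y → fault, evict C, frames (F E Y)
pos 5: X → fault, evict F, frames (E Y X)
pos 6: M → fault, evict E, frames (Y X M)
At position 6, page E is evicted.

E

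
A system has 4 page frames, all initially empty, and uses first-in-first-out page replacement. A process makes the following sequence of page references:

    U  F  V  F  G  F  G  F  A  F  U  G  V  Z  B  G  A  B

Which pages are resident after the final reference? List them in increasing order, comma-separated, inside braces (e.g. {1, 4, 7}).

U: miss, frames (U)
F: miss, frames (U F)
V: miss, frames (U F V)
F: hit
G: miss, frames (U F V G)
F: hit
G: hit
F: hit
A: miss, evict U, frames (F V G A)
F: hit
U: miss, evict F, frames (V G A U)
G: hit
V: hit
Z: miss, evict V, frames (G A U Z)
B: miss, evict G, frames (A U Z B)
G: miss, evict A, frames (U Z B G)
A: miss, evict U, frames (Z B G A)
B: hit

{A, B, G, Z}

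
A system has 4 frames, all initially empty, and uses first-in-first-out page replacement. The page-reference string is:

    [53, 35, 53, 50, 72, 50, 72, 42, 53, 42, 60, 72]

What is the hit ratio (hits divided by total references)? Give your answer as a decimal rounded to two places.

53: miss, frames {53}
35: miss, frames {53,35}
53: hit
50: miss, frames {53,35,50}
72: miss, frames {53,35,50,72}
50: hit
72: hit
42: miss, evict 53, frames {35,50,72,42}
53: miss, evict 35, frames {50,72,42,53}
42: hit
60: miss, evict 50, frames {72,42,53,60}
72: hit
Hits: 5 of 12 references → 5/12 = 0.4167.

0.42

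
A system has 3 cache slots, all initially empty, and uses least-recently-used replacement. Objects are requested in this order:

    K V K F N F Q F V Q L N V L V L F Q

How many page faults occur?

K: fault, frames (K)
V: fault, frames (K V)
K: hit
F: fault, frames (V K F)
N: fault, evict V, frames (K F N)
F: hit
Q: fault, evict K, frames (N F Q)
F: hit
V: fault, evict N, frames (Q F V)
Q: hit
L: fault, evict F, frames (V Q L)
N: fault, evict V, frames (Q L N)
V: fault, evict Q, frames (L N V)
L: hit
V: hit
L: hit
F: fault, evict N, frames (V L F)
Q: fault, evict V, frames (L F Q)
Page faults: 11.

11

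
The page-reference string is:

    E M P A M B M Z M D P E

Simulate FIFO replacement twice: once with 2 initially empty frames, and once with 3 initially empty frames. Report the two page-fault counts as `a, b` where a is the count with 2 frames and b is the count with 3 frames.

2 frames: F F F F F F . F F F F F → 11 faults.
3 frames: F F F F . F F F . F F F → 10 faults.
10 < 11: adding a frame reduced faults, as is typical.

11, 10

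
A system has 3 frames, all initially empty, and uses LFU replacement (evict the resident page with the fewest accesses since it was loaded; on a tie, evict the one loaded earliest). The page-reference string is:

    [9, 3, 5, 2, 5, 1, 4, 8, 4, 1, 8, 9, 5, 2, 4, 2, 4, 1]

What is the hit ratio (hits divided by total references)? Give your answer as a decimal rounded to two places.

0.33

9: miss, frames [9]
3: miss, frames [9, 3]
5: miss, frames [9, 3, 5]
2: miss, evict 9, frames [3, 5, 2]
5: hit
1: miss, evict 3, frames [5, 2, 1]
4: miss, evict 2, frames [5, 1, 4]
8: miss, evict 1, frames [5, 4, 8]
4: hit
1: miss, evict 8, frames [5, 4, 1]
8: miss, evict 1, frames [5, 4, 8]
9: miss, evict 8, frames [5, 4, 9]
5: hit
2: miss, evict 9, frames [5, 4, 2]
4: hit
2: hit
4: hit
1: miss, evict 2, frames [5, 4, 1]
Hits: 6 of 18 references → 6/18 = 0.3333.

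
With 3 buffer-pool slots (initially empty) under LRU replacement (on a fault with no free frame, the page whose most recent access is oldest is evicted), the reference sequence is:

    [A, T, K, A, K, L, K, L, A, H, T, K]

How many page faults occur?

A -> fault, frames {A}
T -> fault, frames {A,T}
K -> fault, frames {A,T,K}
A -> hit
K -> hit
L -> fault, evict T, frames {A,K,L}
K -> hit
L -> hit
A -> hit
H -> fault, evict K, frames {L,A,H}
T -> fault, evict L, frames {A,H,T}
K -> fault, evict A, frames {H,T,K}
Page faults: 7.

7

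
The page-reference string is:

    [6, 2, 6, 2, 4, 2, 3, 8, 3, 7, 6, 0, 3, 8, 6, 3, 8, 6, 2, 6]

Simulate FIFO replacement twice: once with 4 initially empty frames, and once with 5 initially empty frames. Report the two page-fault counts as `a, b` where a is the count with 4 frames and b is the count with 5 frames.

4 frames: F F . . F . F F . F F F F F . . . . F F → 12 faults.
5 frames: F F . . F . F F . F F F . . . . . . F . → 9 faults.
9 < 12: adding a frame reduced faults, as is typical.

12, 9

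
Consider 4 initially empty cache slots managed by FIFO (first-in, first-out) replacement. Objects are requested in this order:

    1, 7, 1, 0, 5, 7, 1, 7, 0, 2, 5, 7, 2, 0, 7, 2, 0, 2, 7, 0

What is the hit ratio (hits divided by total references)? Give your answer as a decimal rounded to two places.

0.75

1 -> miss, frames {1}
7 -> miss, frames {1,7}
1 -> hit
0 -> miss, frames {1,7,0}
5 -> miss, frames {1,7,0,5}
7 -> hit
1 -> hit
7 -> hit
0 -> hit
2 -> miss, evict 1, frames {7,0,5,2}
5 -> hit
7 -> hit
2 -> hit
0 -> hit
7 -> hit
2 -> hit
0 -> hit
2 -> hit
7 -> hit
0 -> hit
Hits: 15 of 20 references → 15/20 = 0.7500.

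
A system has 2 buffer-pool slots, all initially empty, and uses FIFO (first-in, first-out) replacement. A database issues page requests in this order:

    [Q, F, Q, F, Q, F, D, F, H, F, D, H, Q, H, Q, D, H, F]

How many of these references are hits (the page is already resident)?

7

Q: miss, frames (Q)
F: miss, frames (Q F)
Q: hit
F: hit
Q: hit
F: hit
D: miss, evict Q, frames (F D)
F: hit
H: miss, evict F, frames (D H)
F: miss, evict D, frames (H F)
D: miss, evict H, frames (F D)
H: miss, evict F, frames (D H)
Q: miss, evict D, frames (H Q)
H: hit
Q: hit
D: miss, evict H, frames (Q D)
H: miss, evict Q, frames (D H)
F: miss, evict D, frames (H F)
Hits: 7.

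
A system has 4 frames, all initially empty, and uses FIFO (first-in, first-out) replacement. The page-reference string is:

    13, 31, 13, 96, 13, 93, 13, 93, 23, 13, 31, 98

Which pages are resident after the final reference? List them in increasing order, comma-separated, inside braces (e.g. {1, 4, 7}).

{13, 23, 31, 98}

13 -> fault, frames {13}
31 -> fault, frames {13,31}
13 -> hit
96 -> fault, frames {13,31,96}
13 -> hit
93 -> fault, frames {13,31,96,93}
13 -> hit
93 -> hit
23 -> fault, evict 13, frames {31,96,93,23}
13 -> fault, evict 31, frames {96,93,23,13}
31 -> fault, evict 96, frames {93,23,13,31}
98 -> fault, evict 93, frames {23,13,31,98}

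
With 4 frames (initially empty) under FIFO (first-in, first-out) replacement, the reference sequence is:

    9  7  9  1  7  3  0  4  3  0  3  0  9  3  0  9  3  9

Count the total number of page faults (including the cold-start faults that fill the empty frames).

7

9: miss, frames [9]
7: miss, frames [9, 7]
9: hit
1: miss, frames [9, 7, 1]
7: hit
3: miss, frames [9, 7, 1, 3]
0: miss, evict 9, frames [7, 1, 3, 0]
4: miss, evict 7, frames [1, 3, 0, 4]
3: hit
0: hit
3: hit
0: hit
9: miss, evict 1, frames [3, 0, 4, 9]
3: hit
0: hit
9: hit
3: hit
9: hit
Page faults: 7.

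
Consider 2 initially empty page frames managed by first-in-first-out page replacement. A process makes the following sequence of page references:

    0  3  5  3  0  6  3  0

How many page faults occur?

0 -> fault, frames [0]
3 -> fault, frames [0, 3]
5 -> fault, evict 0, frames [3, 5]
3 -> hit
0 -> fault, evict 3, frames [5, 0]
6 -> fault, evict 5, frames [0, 6]
3 -> fault, evict 0, frames [6, 3]
0 -> fault, evict 6, frames [3, 0]
Page faults: 7.

7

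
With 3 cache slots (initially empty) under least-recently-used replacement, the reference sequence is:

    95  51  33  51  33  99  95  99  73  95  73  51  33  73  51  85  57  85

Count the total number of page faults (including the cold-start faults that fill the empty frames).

95 → fault, frames [95]
51 → fault, frames [95, 51]
33 → fault, frames [95, 51, 33]
51 → hit
33 → hit
99 → fault, evict 95, frames [51, 33, 99]
95 → fault, evict 51, frames [33, 99, 95]
99 → hit
73 → fault, evict 33, frames [95, 99, 73]
95 → hit
73 → hit
51 → fault, evict 99, frames [95, 73, 51]
33 → fault, evict 95, frames [73, 51, 33]
73 → hit
51 → hit
85 → fault, evict 33, frames [73, 51, 85]
57 → fault, evict 73, frames [51, 85, 57]
85 → hit
Page faults: 10.

10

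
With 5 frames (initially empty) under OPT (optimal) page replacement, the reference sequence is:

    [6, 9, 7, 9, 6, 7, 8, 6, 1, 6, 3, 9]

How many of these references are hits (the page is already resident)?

6

6 -> fault, frames [6]
9 -> fault, frames [6, 9]
7 -> fault, frames [6, 9, 7]
9 -> hit
6 -> hit
7 -> hit
8 -> fault, frames [6, 9, 7, 8]
6 -> hit
1 -> fault, frames [6, 9, 7, 8, 1]
6 -> hit
3 -> fault, evict 1, frames [6, 9, 7, 8, 3]
9 -> hit
Hits: 6.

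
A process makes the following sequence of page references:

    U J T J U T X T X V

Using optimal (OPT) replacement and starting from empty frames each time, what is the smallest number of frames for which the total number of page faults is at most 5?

3

f=1: 10 faults
f=2: 6 faults
f=3: 5 faults
f=4: 5 faults
f=5: 5 faults
Smallest f with faults ≤ 5 is 3.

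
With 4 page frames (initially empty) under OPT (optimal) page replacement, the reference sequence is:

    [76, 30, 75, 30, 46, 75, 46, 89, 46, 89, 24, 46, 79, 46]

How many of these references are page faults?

76 → fault, frames {76}
30 → fault, frames {76,30}
75 → fault, frames {76,30,75}
30 → hit
46 → fault, frames {76,30,75,46}
75 → hit
46 → hit
89 → fault, evict 75, frames {76,30,46,89}
46 → hit
89 → hit
24 → fault, evict 89, frames {76,30,46,24}
46 → hit
79 → fault, evict 24, frames {76,30,46,79}
46 → hit
Page faults: 7.

7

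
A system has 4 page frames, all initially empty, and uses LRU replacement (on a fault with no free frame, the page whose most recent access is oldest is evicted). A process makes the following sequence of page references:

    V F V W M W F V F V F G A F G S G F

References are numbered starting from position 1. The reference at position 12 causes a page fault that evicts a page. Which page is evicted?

pos 1: V -> fault, frames {V}
pos 2: F -> fault, frames {V,F}
pos 3: V -> hit
pos 4: W -> fault, frames {F,V,W}
pos 5: M -> fault, frames {F,V,W,M}
pos 6: W -> hit
pos 7: F -> hit
pos 8: V -> hit
pos 9: F -> hit
pos 10: V -> hit
pos 11: F -> hit
pos 12: G -> fault, evict M, frames {W,V,F,G}
At position 12, page M is evicted.

M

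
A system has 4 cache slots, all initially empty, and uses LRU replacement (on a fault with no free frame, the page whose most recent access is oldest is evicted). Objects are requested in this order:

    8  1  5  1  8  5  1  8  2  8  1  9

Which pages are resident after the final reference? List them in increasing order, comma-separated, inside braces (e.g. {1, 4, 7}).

{1, 2, 8, 9}

8 → fault, frames [8]
1 → fault, frames [8, 1]
5 → fault, frames [8, 1, 5]
1 → hit
8 → hit
5 → hit
1 → hit
8 → hit
2 → fault, frames [5, 1, 8, 2]
8 → hit
1 → hit
9 → fault, evict 5, frames [2, 8, 1, 9]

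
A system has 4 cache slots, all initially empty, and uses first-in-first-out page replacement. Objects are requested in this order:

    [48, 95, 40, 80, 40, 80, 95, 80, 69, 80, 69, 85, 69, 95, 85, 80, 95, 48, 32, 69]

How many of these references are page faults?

10

48 → fault, frames {48}
95 → fault, frames {48,95}
40 → fault, frames {48,95,40}
80 → fault, frames {48,95,40,80}
40 → hit
80 → hit
95 → hit
80 → hit
69 → fault, evict 48, frames {95,40,80,69}
80 → hit
69 → hit
85 → fault, evict 95, frames {40,80,69,85}
69 → hit
95 → fault, evict 40, frames {80,69,85,95}
85 → hit
80 → hit
95 → hit
48 → fault, evict 80, frames {69,85,95,48}
32 → fault, evict 69, frames {85,95,48,32}
69 → fault, evict 85, frames {95,48,32,69}
Page faults: 10.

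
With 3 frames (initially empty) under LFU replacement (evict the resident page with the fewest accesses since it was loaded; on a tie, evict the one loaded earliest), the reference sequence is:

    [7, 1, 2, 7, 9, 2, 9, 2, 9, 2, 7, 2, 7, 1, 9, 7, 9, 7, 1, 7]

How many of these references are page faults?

7 -> miss, frames [7]
1 -> miss, frames [7, 1]
2 -> miss, frames [7, 1, 2]
7 -> hit
9 -> miss, evict 1, frames [7, 2, 9]
2 -> hit
9 -> hit
2 -> hit
9 -> hit
2 -> hit
7 -> hit
2 -> hit
7 -> hit
1 -> miss, evict 9, frames [7, 2, 1]
9 -> miss, evict 1, frames [7, 2, 9]
7 -> hit
9 -> hit
7 -> hit
1 -> miss, evict 9, frames [7, 2, 1]
7 -> hit
Page faults: 7.

7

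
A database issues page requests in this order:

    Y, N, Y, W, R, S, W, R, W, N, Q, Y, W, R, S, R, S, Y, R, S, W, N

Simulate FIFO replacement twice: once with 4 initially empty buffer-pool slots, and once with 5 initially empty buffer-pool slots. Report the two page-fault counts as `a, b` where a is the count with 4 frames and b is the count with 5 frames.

11, 8

4 frames: F F . F F F . . . . F F F F F . . . . . . F → 11 faults.
5 frames: F F . F F F . . . . F F . . . . . . . . . F → 8 faults.
8 < 11: adding a frame reduced faults, as is typical.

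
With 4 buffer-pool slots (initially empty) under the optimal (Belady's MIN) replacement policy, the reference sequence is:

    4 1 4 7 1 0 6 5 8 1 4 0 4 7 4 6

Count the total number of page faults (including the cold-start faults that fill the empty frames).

9

4 → miss, frames {4}
1 → miss, frames {4,1}
4 → hit
7 → miss, frames {4,1,7}
1 → hit
0 → miss, frames {4,1,7,0}
6 → miss, evict 7, frames {4,1,0,6}
5 → miss, evict 6, frames {4,1,0,5}
8 → miss, evict 5, frames {4,1,0,8}
1 → hit
4 → hit
0 → hit
4 → hit
7 → miss, evict 8, frames {4,1,0,7}
4 → hit
6 → miss, evict 7, frames {4,1,0,6}
Page faults: 9.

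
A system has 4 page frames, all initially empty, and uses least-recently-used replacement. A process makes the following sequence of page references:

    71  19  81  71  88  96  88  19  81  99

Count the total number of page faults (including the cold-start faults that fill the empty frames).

71 -> fault, frames {71}
19 -> fault, frames {71,19}
81 -> fault, frames {71,19,81}
71 -> hit
88 -> fault, frames {19,81,71,88}
96 -> fault, evict 19, frames {81,71,88,96}
88 -> hit
19 -> fault, evict 81, frames {71,96,88,19}
81 -> fault, evict 71, frames {96,88,19,81}
99 -> fault, evict 96, frames {88,19,81,99}
Page faults: 8.

8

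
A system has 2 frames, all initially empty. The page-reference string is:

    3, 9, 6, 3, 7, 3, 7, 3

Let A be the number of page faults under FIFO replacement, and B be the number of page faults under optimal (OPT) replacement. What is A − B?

1

Under FIFO: F F F F F . . . → 5 faults.
Under OPT: F F F . F . . . → 4 faults.
A − B = 5 − 4 = 1.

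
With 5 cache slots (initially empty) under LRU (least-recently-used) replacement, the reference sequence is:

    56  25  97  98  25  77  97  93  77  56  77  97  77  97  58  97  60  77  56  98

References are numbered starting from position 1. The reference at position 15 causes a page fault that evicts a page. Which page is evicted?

25

pos 1: 56 → fault, frames (56)
pos 2: 25 → fault, frames (56 25)
pos 3: 97 → fault, frames (56 25 97)
pos 4: 98 → fault, frames (56 25 97 98)
pos 5: 25 → hit
pos 6: 77 → fault, frames (56 97 98 25 77)
pos 7: 97 → hit
pos 8: 93 → fault, evict 56, frames (98 25 77 97 93)
pos 9: 77 → hit
pos 10: 56 → fault, evict 98, frames (25 97 93 77 56)
pos 11: 77 → hit
pos 12: 97 → hit
pos 13: 77 → hit
pos 14: 97 → hit
pos 15: 58 → fault, evict 25, frames (93 56 77 97 58)
At position 15, page 25 is evicted.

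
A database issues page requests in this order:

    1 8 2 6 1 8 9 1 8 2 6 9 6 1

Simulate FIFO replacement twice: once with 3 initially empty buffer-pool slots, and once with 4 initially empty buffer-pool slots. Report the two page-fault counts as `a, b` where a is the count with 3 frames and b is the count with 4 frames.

10, 11

3 frames: F F F F F F F . . F F . . F → 10 faults.
4 frames: F F F F . . F F F F F F . F → 11 faults.
11 > 10: adding a frame increased faults — Belady's anomaly.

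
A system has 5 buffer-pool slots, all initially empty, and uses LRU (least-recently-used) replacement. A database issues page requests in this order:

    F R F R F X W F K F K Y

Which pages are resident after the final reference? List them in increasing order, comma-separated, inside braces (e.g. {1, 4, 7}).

{F, K, W, X, Y}

F: miss, frames {F}
R: miss, frames {F,R}
F: hit
R: hit
F: hit
X: miss, frames {R,F,X}
W: miss, frames {R,F,X,W}
F: hit
K: miss, frames {R,X,W,F,K}
F: hit
K: hit
Y: miss, evict R, frames {X,W,F,K,Y}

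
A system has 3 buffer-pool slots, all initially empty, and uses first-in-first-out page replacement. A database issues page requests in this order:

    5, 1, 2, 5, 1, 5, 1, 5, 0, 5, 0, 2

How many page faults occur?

5

5 → miss, frames (5)
1 → miss, frames (5 1)
2 → miss, frames (5 1 2)
5 → hit
1 → hit
5 → hit
1 → hit
5 → hit
0 → miss, evict 5, frames (1 2 0)
5 → miss, evict 1, frames (2 0 5)
0 → hit
2 → hit
Page faults: 5.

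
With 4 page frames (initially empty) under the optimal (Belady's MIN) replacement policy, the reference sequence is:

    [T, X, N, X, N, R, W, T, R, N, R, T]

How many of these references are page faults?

5

T: miss, frames (T)
X: miss, frames (T X)
N: miss, frames (T X N)
X: hit
N: hit
R: miss, frames (T X N R)
W: miss, evict X, frames (T N R W)
T: hit
R: hit
N: hit
R: hit
T: hit
Page faults: 5.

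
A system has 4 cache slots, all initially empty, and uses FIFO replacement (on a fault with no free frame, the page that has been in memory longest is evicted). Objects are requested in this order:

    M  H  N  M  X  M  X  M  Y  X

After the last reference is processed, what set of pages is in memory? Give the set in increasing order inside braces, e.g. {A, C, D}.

M → miss, frames (M)
H → miss, frames (M H)
N → miss, frames (M H N)
M → hit
X → miss, frames (M H N X)
M → hit
X → hit
M → hit
Y → miss, evict M, frames (H N X Y)
X → hit

{H, N, X, Y}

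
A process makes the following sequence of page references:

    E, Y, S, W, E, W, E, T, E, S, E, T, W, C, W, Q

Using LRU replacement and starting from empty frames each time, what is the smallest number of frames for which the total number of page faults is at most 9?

f=1: 16 faults
f=2: 11 faults
f=3: 10 faults
f=4: 7 faults
f=5: 7 faults
f=6: 7 faults
f=7: 7 faults
Smallest f with faults ≤ 9 is 4.

4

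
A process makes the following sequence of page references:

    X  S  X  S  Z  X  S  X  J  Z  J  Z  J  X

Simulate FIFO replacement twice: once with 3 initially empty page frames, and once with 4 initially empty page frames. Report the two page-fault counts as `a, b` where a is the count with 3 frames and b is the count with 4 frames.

5, 4

3 frames: F F . . F . . . F . . . . F → 5 faults.
4 frames: F F . . F . . . F . . . . . → 4 faults.
4 < 5: adding a frame reduced faults, as is typical.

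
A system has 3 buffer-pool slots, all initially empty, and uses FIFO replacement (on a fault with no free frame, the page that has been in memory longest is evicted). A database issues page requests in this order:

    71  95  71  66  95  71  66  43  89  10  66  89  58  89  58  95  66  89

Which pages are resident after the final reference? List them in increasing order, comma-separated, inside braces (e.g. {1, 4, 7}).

71: miss, frames (71)
95: miss, frames (71 95)
71: hit
66: miss, frames (71 95 66)
95: hit
71: hit
66: hit
43: miss, evict 71, frames (95 66 43)
89: miss, evict 95, frames (66 43 89)
10: miss, evict 66, frames (43 89 10)
66: miss, evict 43, frames (89 10 66)
89: hit
58: miss, evict 89, frames (10 66 58)
89: miss, evict 10, frames (66 58 89)
58: hit
95: miss, evict 66, frames (58 89 95)
66: miss, evict 58, frames (89 95 66)
89: hit

{66, 89, 95}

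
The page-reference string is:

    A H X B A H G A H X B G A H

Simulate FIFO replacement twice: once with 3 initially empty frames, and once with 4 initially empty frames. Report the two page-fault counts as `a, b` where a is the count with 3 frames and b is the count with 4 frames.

3 frames: F F F F F F F . . F F . F F → 11 faults.
4 frames: F F F F . . F F F F F F F F → 12 faults.
12 > 11: adding a frame increased faults — Belady's anomaly.

11, 12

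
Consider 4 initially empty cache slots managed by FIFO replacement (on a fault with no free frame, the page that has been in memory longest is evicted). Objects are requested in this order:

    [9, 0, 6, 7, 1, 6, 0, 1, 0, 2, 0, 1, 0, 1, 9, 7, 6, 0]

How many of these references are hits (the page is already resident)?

9 → miss, frames {9}
0 → miss, frames {9,0}
6 → miss, frames {9,0,6}
7 → miss, frames {9,0,6,7}
1 → miss, evict 9, frames {0,6,7,1}
6 → hit
0 → hit
1 → hit
0 → hit
2 → miss, evict 0, frames {6,7,1,2}
0 → miss, evict 6, frames {7,1,2,0}
1 → hit
0 → hit
1 → hit
9 → miss, evict 7, frames {1,2,0,9}
7 → miss, evict 1, frames {2,0,9,7}
6 → miss, evict 2, frames {0,9,7,6}
0 → hit
Hits: 8.

8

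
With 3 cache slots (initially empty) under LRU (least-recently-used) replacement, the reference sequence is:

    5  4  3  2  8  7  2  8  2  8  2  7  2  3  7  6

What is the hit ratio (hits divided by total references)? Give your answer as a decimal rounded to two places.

0.50

5 → fault, frames {5}
4 → fault, frames {5,4}
3 → fault, frames {5,4,3}
2 → fault, evict 5, frames {4,3,2}
8 → fault, evict 4, frames {3,2,8}
7 → fault, evict 3, frames {2,8,7}
2 → hit
8 → hit
2 → hit
8 → hit
2 → hit
7 → hit
2 → hit
3 → fault, evict 8, frames {7,2,3}
7 → hit
6 → fault, evict 2, frames {3,7,6}
Hits: 8 of 16 references → 8/16 = 0.5000.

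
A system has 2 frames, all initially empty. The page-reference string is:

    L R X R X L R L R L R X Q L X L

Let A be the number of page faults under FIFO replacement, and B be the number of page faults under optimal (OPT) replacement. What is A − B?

Under FIFO: F F F . . F F . . . . F F F F . → 9 faults.
Under OPT: F F F . . F . . . . . F F . F . → 7 faults.
A − B = 9 − 7 = 2.

2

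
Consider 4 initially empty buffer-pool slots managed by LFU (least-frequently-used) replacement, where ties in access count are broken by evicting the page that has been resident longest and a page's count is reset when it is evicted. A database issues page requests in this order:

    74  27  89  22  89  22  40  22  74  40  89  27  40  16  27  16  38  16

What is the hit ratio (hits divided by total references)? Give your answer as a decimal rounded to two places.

74 -> fault, frames (74)
27 -> fault, frames (74 27)
89 -> fault, frames (74 27 89)
22 -> fault, frames (74 27 89 22)
89 -> hit
22 -> hit
40 -> fault, evict 74, frames (27 89 22 40)
22 -> hit
74 -> fault, evict 27, frames (89 22 40 74)
40 -> hit
89 -> hit
27 -> fault, evict 74, frames (89 22 40 27)
40 -> hit
16 -> fault, evict 27, frames (89 22 40 16)
27 -> fault, evict 16, frames (89 22 40 27)
16 -> fault, evict 27, frames (89 22 40 16)
38 -> fault, evict 16, frames (89 22 40 38)
16 -> fault, evict 38, frames (89 22 40 16)
Hits: 6 of 18 references → 6/18 = 0.3333.

0.33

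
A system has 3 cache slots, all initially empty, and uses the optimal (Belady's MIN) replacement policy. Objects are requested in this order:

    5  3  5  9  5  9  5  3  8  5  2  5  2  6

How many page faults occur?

6

5: miss, frames (5)
3: miss, frames (5 3)
5: hit
9: miss, frames (5 3 9)
5: hit
9: hit
5: hit
3: hit
8: miss, evict 9, frames (5 3 8)
5: hit
2: miss, evict 8, frames (5 3 2)
5: hit
2: hit
6: miss, evict 2, frames (5 3 6)
Page faults: 6.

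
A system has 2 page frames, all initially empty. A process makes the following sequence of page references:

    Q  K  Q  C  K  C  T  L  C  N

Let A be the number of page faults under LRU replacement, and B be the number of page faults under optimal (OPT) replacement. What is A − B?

Under LRU: F F . F F . F F F F → 8 faults.
Under OPT: F F . F . . F F . F → 6 faults.
A − B = 8 − 6 = 2.

2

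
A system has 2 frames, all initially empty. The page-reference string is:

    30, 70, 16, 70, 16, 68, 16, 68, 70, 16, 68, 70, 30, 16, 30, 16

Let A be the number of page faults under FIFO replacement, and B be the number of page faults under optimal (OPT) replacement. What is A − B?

2

Under FIFO: F F F . . F . . F F F F F F . . → 10 faults.
Under OPT: F F F . . F . . F . F . F F . . → 8 faults.
A − B = 10 − 8 = 2.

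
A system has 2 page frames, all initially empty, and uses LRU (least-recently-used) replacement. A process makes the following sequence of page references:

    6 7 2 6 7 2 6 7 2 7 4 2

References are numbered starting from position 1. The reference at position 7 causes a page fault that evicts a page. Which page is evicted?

pos 1: 6 → fault, frames {6}
pos 2: 7 → fault, frames {6,7}
pos 3: 2 → fault, evict 6, frames {7,2}
pos 4: 6 → fault, evict 7, frames {2,6}
pos 5: 7 → fault, evict 2, frames {6,7}
pos 6: 2 → fault, evict 6, frames {7,2}
pos 7: 6 → fault, evict 7, frames {2,6}
At position 7, page 7 is evicted.

7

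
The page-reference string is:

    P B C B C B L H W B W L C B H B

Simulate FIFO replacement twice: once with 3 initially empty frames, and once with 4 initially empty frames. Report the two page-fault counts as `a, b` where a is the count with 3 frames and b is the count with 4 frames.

11, 8

3 frames: F F F . . . F F F F . F F . F F → 11 faults.
4 frames: F F F . . . F F F F . . F . . . → 8 faults.
8 < 11: adding a frame reduced faults, as is typical.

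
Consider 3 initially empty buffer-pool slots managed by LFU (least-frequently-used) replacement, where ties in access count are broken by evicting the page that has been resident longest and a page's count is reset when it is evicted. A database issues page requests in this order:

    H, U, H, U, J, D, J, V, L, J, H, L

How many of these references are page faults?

9

H → fault, frames [H]
U → fault, frames [H, U]
H → hit
U → hit
J → fault, frames [H, U, J]
D → fault, evict J, frames [H, U, D]
J → fault, evict D, frames [H, U, J]
V → fault, evict J, frames [H, U, V]
L → fault, evict V, frames [H, U, L]
J → fault, evict L, frames [H, U, J]
H → hit
L → fault, evict J, frames [H, U, L]
Page faults: 9.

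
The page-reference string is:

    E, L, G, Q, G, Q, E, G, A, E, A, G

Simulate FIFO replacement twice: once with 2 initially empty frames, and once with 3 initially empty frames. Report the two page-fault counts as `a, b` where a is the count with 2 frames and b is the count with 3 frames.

2 frames: F F F F . . F F F F . F → 9 faults.
3 frames: F F F F . . F . F . . F → 7 faults.
7 < 9: adding a frame reduced faults, as is typical.

9, 7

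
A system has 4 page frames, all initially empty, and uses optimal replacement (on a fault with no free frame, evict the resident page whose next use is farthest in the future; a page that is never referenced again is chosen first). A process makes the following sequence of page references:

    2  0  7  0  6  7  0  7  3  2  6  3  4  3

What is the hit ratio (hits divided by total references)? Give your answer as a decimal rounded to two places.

2 -> fault, frames [2]
0 -> fault, frames [2, 0]
7 -> fault, frames [2, 0, 7]
0 -> hit
6 -> fault, frames [2, 0, 7, 6]
7 -> hit
0 -> hit
7 -> hit
3 -> fault, evict 7, frames [2, 0, 6, 3]
2 -> hit
6 -> hit
3 -> hit
4 -> fault, evict 6, frames [2, 0, 3, 4]
3 -> hit
Hits: 8 of 14 references → 8/14 = 0.5714.

0.57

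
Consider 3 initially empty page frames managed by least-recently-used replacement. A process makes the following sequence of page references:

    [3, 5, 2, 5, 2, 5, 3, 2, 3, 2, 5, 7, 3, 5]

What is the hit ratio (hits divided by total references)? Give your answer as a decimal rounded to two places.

3 -> fault, frames (3)
5 -> fault, frames (3 5)
2 -> fault, frames (3 5 2)
5 -> hit
2 -> hit
5 -> hit
3 -> hit
2 -> hit
3 -> hit
2 -> hit
5 -> hit
7 -> fault, evict 3, frames (2 5 7)
3 -> fault, evict 2, frames (5 7 3)
5 -> hit
Hits: 9 of 14 references → 9/14 = 0.6429.

0.64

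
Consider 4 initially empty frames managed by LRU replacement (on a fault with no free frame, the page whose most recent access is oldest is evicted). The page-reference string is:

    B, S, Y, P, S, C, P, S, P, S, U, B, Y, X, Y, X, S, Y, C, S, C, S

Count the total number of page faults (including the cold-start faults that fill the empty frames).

11

B → miss, frames (B)
S → miss, frames (B S)
Y → miss, frames (B S Y)
P → miss, frames (B S Y P)
S → hit
C → miss, evict B, frames (Y P S C)
P → hit
S → hit
P → hit
S → hit
U → miss, evict Y, frames (C P S U)
B → miss, evict C, frames (P S U B)
Y → miss, evict P, frames (S U B Y)
X → miss, evict S, frames (U B Y X)
Y → hit
X → hit
S → miss, evict U, frames (B Y X S)
Y → hit
C → miss, evict B, frames (X S Y C)
S → hit
C → hit
S → hit
Page faults: 11.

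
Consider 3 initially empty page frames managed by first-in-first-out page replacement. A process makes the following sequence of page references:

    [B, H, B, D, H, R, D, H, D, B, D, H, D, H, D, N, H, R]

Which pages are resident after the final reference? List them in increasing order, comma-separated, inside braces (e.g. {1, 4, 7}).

{D, N, R}

B → fault, frames (B)
H → fault, frames (B H)
B → hit
D → fault, frames (B H D)
H → hit
R → fault, evict B, frames (H D R)
D → hit
H → hit
D → hit
B → fault, evict H, frames (D R B)
D → hit
H → fault, evict D, frames (R B H)
D → fault, evict R, frames (B H D)
H → hit
D → hit
N → fault, evict B, frames (H D N)
H → hit
R → fault, evict H, frames (D N R)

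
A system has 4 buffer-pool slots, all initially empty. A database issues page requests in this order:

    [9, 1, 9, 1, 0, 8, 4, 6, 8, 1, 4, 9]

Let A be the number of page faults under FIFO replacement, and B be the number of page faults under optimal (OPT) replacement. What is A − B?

Under FIFO: F F . . F F F F . F . F → 8 faults.
Under OPT: F F . . F F F F . . . F → 7 faults.
A − B = 8 − 7 = 1.

1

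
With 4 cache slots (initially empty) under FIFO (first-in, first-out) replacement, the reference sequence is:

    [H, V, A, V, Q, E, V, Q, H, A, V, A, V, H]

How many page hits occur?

H → miss, frames {H}
V → miss, frames {H,V}
A → miss, frames {H,V,A}
V → hit
Q → miss, frames {H,V,A,Q}
E → miss, evict H, frames {V,A,Q,E}
V → hit
Q → hit
H → miss, evict V, frames {A,Q,E,H}
A → hit
V → miss, evict A, frames {Q,E,H,V}
A → miss, evict Q, frames {E,H,V,A}
V → hit
H → hit
Hits: 6.

6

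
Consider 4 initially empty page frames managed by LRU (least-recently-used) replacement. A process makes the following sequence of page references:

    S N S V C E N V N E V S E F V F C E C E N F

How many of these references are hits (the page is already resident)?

S: fault, frames [S]
N: fault, frames [S, N]
S: hit
V: fault, frames [N, S, V]
C: fault, frames [N, S, V, C]
E: fault, evict N, frames [S, V, C, E]
N: fault, evict S, frames [V, C, E, N]
V: hit
N: hit
E: hit
V: hit
S: fault, evict C, frames [N, E, V, S]
E: hit
F: fault, evict N, frames [V, S, E, F]
V: hit
F: hit
C: fault, evict S, frames [E, V, F, C]
E: hit
C: hit
E: hit
N: fault, evict V, frames [F, C, E, N]
F: hit
Hits: 12.

12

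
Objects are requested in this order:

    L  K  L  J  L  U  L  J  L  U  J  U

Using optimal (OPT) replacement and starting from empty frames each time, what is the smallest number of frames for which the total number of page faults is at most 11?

f=1: 12 faults
f=2: 6 faults
f=3: 4 faults
f=4: 4 faults
Smallest f with faults ≤ 11 is 2.

2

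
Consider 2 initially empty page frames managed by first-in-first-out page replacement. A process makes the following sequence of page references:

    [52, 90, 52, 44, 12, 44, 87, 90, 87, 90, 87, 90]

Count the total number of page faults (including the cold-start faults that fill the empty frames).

52: fault, frames (52)
90: fault, frames (52 90)
52: hit
44: fault, evict 52, frames (90 44)
12: fault, evict 90, frames (44 12)
44: hit
87: fault, evict 44, frames (12 87)
90: fault, evict 12, frames (87 90)
87: hit
90: hit
87: hit
90: hit
Page faults: 6.

6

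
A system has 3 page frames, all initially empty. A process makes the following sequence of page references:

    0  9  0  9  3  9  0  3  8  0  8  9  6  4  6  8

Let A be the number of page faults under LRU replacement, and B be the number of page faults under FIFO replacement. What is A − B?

-1

Under LRU: F F . . F . . . F . . F F F . F → 8 faults.
Under FIFO: F F . . F . . . F F . F F F . F → 9 faults.
A − B = 8 − 9 = -1.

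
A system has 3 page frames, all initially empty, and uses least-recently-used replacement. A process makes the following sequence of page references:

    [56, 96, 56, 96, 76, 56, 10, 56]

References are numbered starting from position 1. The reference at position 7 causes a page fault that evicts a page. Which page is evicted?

96

pos 1: 56 → miss, frames {56}
pos 2: 96 → miss, frames {56,96}
pos 3: 56 → hit
pos 4: 96 → hit
pos 5: 76 → miss, frames {56,96,76}
pos 6: 56 → hit
pos 7: 10 → miss, evict 96, frames {76,56,10}
At position 7, page 96 is evicted.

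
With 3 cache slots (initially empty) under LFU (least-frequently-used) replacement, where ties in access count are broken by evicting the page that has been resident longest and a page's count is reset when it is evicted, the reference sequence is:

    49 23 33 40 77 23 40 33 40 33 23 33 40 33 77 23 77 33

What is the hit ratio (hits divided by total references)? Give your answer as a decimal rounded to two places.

49 -> fault, frames {49}
23 -> fault, frames {49,23}
33 -> fault, frames {49,23,33}
40 -> fault, evict 49, frames {23,33,40}
77 -> fault, evict 23, frames {33,40,77}
23 -> fault, evict 33, frames {40,77,23}
40 -> hit
33 -> fault, evict 77, frames {40,23,33}
40 -> hit
33 -> hit
23 -> hit
33 -> hit
40 -> hit
33 -> hit
77 -> fault, evict 23, frames {40,33,77}
23 -> fault, evict 77, frames {40,33,23}
77 -> fault, evict 23, frames {40,33,77}
33 -> hit
Hits: 8 of 18 references → 8/18 = 0.4444.

0.44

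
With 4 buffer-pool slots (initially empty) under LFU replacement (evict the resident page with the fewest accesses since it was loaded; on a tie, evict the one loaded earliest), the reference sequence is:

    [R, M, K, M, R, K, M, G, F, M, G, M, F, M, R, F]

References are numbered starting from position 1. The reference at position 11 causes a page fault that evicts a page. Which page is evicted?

F

pos 1: R → fault, frames [R]
pos 2: M → fault, frames [R, M]
pos 3: K → fault, frames [R, M, K]
pos 4: M → hit
pos 5: R → hit
pos 6: K → hit
pos 7: M → hit
pos 8: G → fault, frames [R, M, K, G]
pos 9: F → fault, evict G, frames [R, M, K, F]
pos 10: M → hit
pos 11: G → fault, evict F, frames [R, M, K, G]
At position 11, page F is evicted.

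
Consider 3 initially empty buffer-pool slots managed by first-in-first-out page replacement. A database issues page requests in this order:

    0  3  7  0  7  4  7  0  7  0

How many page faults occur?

5

0: fault, frames (0)
3: fault, frames (0 3)
7: fault, frames (0 3 7)
0: hit
7: hit
4: fault, evict 0, frames (3 7 4)
7: hit
0: fault, evict 3, frames (7 4 0)
7: hit
0: hit
Page faults: 5.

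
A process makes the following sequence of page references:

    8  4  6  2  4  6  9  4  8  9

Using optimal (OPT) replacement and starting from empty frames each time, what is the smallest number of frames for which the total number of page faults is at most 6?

3

f=1: 10 faults
f=2: 7 faults
f=3: 6 faults
f=4: 5 faults
f=5: 5 faults
Smallest f with faults ≤ 6 is 3.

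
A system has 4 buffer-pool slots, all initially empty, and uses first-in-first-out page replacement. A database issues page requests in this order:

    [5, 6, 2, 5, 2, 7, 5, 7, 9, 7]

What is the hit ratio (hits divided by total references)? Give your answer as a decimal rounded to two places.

0.50

5 -> fault, frames [5]
6 -> fault, frames [5, 6]
2 -> fault, frames [5, 6, 2]
5 -> hit
2 -> hit
7 -> fault, frames [5, 6, 2, 7]
5 -> hit
7 -> hit
9 -> fault, evict 5, frames [6, 2, 7, 9]
7 -> hit
Hits: 5 of 10 references → 5/10 = 0.5000.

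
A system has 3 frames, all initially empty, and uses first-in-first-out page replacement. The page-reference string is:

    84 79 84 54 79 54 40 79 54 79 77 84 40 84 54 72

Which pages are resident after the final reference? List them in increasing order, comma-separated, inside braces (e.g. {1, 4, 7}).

84: fault, frames {84}
79: fault, frames {84,79}
84: hit
54: fault, frames {84,79,54}
79: hit
54: hit
40: fault, evict 84, frames {79,54,40}
79: hit
54: hit
79: hit
77: fault, evict 79, frames {54,40,77}
84: fault, evict 54, frames {40,77,84}
40: hit
84: hit
54: fault, evict 40, frames {77,84,54}
72: fault, evict 77, frames {84,54,72}

{54, 72, 84}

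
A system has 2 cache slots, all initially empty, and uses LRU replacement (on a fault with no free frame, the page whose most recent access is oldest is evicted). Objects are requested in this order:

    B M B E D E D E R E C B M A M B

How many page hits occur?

6

B -> fault, frames {B}
M -> fault, frames {B,M}
B -> hit
E -> fault, evict M, frames {B,E}
D -> fault, evict B, frames {E,D}
E -> hit
D -> hit
E -> hit
R -> fault, evict D, frames {E,R}
E -> hit
C -> fault, evict R, frames {E,C}
B -> fault, evict E, frames {C,B}
M -> fault, evict C, frames {B,M}
A -> fault, evict B, frames {M,A}
M -> hit
B -> fault, evict A, frames {M,B}
Hits: 6.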